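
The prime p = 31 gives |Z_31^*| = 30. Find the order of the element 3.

30

The order of 3 must divide p − 1 = 30 = 2 · 3 · 5.
Divisors: 1, 2, 3, 5, 6, 10, 15, 30.
Check each in increasing order: 3^1 ≡ 3;  3^2 ≡ 9;  3^3 ≡ 27;  3^5 ≡ 26;  3^6 ≡ 16;  3^10 ≡ 25;  3^15 ≡ 30;  3^30 ≡ 1.
Smallest exponent giving 1 is 30.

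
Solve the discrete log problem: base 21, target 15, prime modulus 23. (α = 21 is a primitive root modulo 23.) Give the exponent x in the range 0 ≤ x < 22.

Successive powers of 21 modulo 23:
  21^0=1  21^1=21  21^2=4  21^3=15
So 21^3 ≡ 15 (mod 23), giving x = 3.

3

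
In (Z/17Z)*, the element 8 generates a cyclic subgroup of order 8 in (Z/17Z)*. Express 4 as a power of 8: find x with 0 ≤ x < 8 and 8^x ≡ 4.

6

Successive powers of 8 modulo 17:
  8^0=1  8^1=8  8^2=13  8^3=2  8^4=16  8^5=9
  8^6=4
So 8^6 ≡ 4 (mod 17), giving x = 6.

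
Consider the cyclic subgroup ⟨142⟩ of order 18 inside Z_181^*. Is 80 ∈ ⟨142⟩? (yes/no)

80 ∈ ⟨142⟩ iff 80^18 ≡ 1 (mod 181), since |⟨142⟩| = 18.
80^18 mod 181 = 1.
Since 1 = 1, 80 lies in the subgroup.

yes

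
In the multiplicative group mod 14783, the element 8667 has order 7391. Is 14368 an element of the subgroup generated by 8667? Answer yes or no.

no

14368 ∈ ⟨8667⟩ iff 14368^7391 ≡ 1 (mod 14783), since |⟨8667⟩| = 7391.
14368^7391 mod 14783 = 14782.
Since 14782 ≠ 1, 14368 does not lie in the subgroup.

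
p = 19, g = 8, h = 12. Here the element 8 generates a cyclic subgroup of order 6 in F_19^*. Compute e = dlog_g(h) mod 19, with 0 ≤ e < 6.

5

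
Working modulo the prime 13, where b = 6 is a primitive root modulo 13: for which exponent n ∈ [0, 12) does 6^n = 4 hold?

Successive powers of 6 modulo 13:
  6^0=1  6^1=6  6^2=10  6^3=8  6^4=9  6^5=2
  6^6=12  6^7=7  6^8=3  6^9=5  6^10=4
So 6^10 ≡ 4 (mod 13), giving n = 10.

10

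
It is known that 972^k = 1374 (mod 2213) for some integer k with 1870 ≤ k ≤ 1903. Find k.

1879

Compute 972^1870 mod 2213 = 1961, then multiply by 972 repeatedly:
  972^1870=1961  972^1871=699  972^1872=37  972^1873=556  972^1874=460
  972^1875=94  972^1876=635  972^1877=2006  972^1878=179  972^1879=1374
Found 1374 at exponent 1879.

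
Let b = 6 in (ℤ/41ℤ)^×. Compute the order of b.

The order of 6 must divide p − 1 = 40 = 2^3 · 5.
Divisors: 1, 2, 4, 5, 8, 10, 20, 40.
Check each in increasing order: 6^1 ≡ 6;  6^2 ≡ 36;  6^4 ≡ 25;  6^5 ≡ 27;  6^8 ≡ 10;  6^10 ≡ 32;  6^20 ≡ 40;  6^40 ≡ 1.
Smallest exponent giving 1 is 40.

40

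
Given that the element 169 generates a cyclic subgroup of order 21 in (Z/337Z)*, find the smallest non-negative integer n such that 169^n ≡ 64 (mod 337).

Successive powers of 169 modulo 337:
  169^0=1  169^1=169  169^2=253  169^3=295  169^4=316  169^5=158
  169^6=79  169^7=208  169^8=104  169^9=52  169^10=26  169^11=13
  169^12=175  169^13=256  169^14=128  169^15=64
So 169^15 ≡ 64 (mod 337), giving n = 15.

15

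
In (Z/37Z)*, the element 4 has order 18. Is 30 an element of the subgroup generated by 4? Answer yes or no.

yes

⟨4⟩ has order 18; its elements mod 37 are {1, 3, 4, 7, 9, 10, 11, 12, 16, 21, 25, 26, 27, 28, 30, 33, 34, 36}.
30 is in this set.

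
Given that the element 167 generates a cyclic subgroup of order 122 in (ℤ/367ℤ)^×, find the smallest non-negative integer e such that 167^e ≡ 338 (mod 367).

102

Baby-step giant-step with m = ceil(sqrt(122)) = 12.
Baby table (167^j mod 367 for j=0..11):
  0:1  1:167  2:364  3:233  4:9  5:35  6:340  7:262
  8:81  9:315  10:124  11:156
Giant step factor: 167^(-12) ≡ 220 (mod 367).
Scan 338·220^i mod 367 for i = 0, 1, …:
  i=0: 338   i=1: 226   i=2: 175   i=3: 332
  i=4: 7   i=5: 72   i=6: 59   i=7: 135
  i=8: 340
Match at i=8, j=6: e = 8·12 + 6 = 102.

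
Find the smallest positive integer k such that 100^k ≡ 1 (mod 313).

156

The order of 100 must divide p − 1 = 312 = 2^3 · 3 · 13.
Divisors: 1, 2, 3, 4, 6, 8, 12, 13, 24, 26, 39, 52, 78, 104, 156, 312.
Check each in increasing order: 100^1 ≡ 100;  100^2 ≡ 297;  100^3 ≡ 278;  100^4 ≡ 256;  100^6 ≡ 286;  100^8 ≡ 119;  100^12 ≡ 103;  100^13 ≡ 284;  100^24 ≡ 280;  100^26 ≡ 215;  100^39 ≡ 25;  100^52 ≡ 214;  100^78 ≡ 312;  100^104 ≡ 98;  100^156 ≡ 1.
Smallest exponent giving 1 is 156.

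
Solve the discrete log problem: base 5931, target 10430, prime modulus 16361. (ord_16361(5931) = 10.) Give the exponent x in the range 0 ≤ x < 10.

6

Successive powers of 5931 modulo 16361:
  5931^0=1  5931^1=5931  5931^2=611  5931^3=8060  5931^4=13379  5931^5=16360
  5931^6=10430
So 5931^6 ≡ 10430 (mod 16361), giving x = 6.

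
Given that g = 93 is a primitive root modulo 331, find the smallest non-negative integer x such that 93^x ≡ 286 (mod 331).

293

Baby-step giant-step with m = ceil(sqrt(330)) = 19.
Baby table (93^j mod 331 for j=0..18):
  0:1  1:93  2:43  3:27  4:194  5:168  6:67  7:273
  8:233  9:154  10:89  11:2  12:186  13:86  14:54  15:57
  16:5  17:134  18:215
Giant step factor: 93^(-19) ≡ 255 (mod 331).
Scan 286·255^i mod 331 for i = 0, 1, …:
  i=0: 286   i=1: 110   i=2: 246   i=3: 171
  i=4: 244   i=5: 323   i=6: 277   i=7: 132
  i=8: 229   i=9: 139     …   i=14: 10
  i=15: 233
Match at i=15, j=8: x = 15·19 + 8 = 293.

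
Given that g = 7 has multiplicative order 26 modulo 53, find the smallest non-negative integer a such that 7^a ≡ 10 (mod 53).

22

Successive powers of 7 modulo 53:
  7^0=1  7^1=7  7^2=49  7^3=25  7^4=16  7^5=6
  7^6=42  7^7=29  7^8=44  7^9=43  7^10=36  7^11=40
  7^12=15  7^13=52  7^14=46  7^15=4  7^16=28  7^17=37
  7^18=47  7^19=11  7^20=24  7^21=9  7^22=10
So 7^22 ≡ 10 (mod 53), giving a = 22.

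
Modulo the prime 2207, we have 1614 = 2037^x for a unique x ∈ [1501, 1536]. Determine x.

Compute 2037^1501 mod 2207 = 467, then multiply by 2037 repeatedly:
  2037^1501=467  2037^1502=62  2037^1503=495  2037^1504=1923  2037^1505=1933
  2037^1506=233  2037^1507=116  2037^1508=143  2037^1509=2174  2037^1510=1196
  2037^1511=1931  2037^1512=573  2037^1513=1905  2037^1514=579  2037^1515=885
  2037^1516=1833  2037^1517=1784  2037^1518=1286  2037^1519=2080  2037^1520=1727
  2037^1521=2148  2037^1522=1202  2037^1523=911  2037^1524=1827  2037^1525=597
  2037^1526=32  2037^1527=1181  2037^1528=67  2037^1529=1852  2037^1530=761
  2037^1531=843  2037^1532=145  2037^1533=1834  2037^1534=1614
Found 1614 at exponent 1534.

1534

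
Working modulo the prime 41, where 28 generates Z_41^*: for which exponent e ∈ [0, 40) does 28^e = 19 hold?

Successive powers of 28 modulo 41:
  28^0=1  28^1=28  28^2=5  28^3=17  28^4=25  28^5=3
  28^6=2  28^7=15  28^8=10  28^9=34  28^10=9  28^11=6
  28^12=4  28^13=30  28^14=20  28^15=27  28^16=18  28^17=12
  28^18=8  28^19=19
So 28^19 ≡ 19 (mod 41), giving e = 19.

19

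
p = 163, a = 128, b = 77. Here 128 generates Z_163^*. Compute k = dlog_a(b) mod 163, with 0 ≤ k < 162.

156

Baby-step giant-step with m = ceil(sqrt(162)) = 13.
Baby table (128^j mod 163 for j=0..12):
  0:1  1:128  2:84  3:157  4:47  5:148  6:36  7:44
  8:90  9:110  10:62  11:112  12:155
Giant step factor: 128^(-13) ≡ 124 (mod 163).
Scan 77·124^i mod 163 for i = 0, 1, …:
  i=0: 77   i=1: 94   i=2: 83   i=3: 23
  i=4: 81   i=5: 101   i=6: 136   i=7: 75
  i=8: 9   i=9: 138   i=10: 160   i=11: 117
  i=12: 1
Match at i=12, j=0: k = 12·13 + 0 = 156.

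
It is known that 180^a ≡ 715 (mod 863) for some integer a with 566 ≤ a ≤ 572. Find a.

569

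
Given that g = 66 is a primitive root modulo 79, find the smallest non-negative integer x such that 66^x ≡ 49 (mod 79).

10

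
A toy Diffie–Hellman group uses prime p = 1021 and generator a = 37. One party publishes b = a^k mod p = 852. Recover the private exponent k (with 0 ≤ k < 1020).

Baby-step giant-step with m = ceil(sqrt(1020)) = 32.
Baby table (37^j mod 1021 for j=0..31):
  0:1  1:37  2:348  3:624  4:626  5:700  6:375  7:602
  8:833  9:191  10:941  11:103  12:748  13:109  14:970  15:155
  16:630  17:848  18:746  19:35  20:274  21:949  22:399  23:469
  24:1017  25:873  26:650  27:567  28:559  29:263  30:542  31:655
Giant step factor: 37^(-32) ≡ 167 (mod 1021).
Scan 852·167^i mod 1021 for i = 0, 1, …:
  i=0: 852   i=1: 365   i=2: 716   i=3: 115
  i=4: 827   i=5: 274
Match at i=5, j=20: k = 5·32 + 20 = 180.

180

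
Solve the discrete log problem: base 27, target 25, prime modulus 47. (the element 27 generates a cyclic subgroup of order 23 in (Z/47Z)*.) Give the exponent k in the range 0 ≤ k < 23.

10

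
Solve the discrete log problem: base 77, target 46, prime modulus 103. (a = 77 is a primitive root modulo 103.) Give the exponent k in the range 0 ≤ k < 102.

34

Baby-step giant-step with m = ceil(sqrt(102)) = 11.
Baby table (77^j mod 103 for j=0..10):
  0:1  1:77  2:58  3:37  4:68  5:86  6:30  7:44
  8:92  9:80  10:83
Giant step factor: 77^(-11) ≡ 62 (mod 103).
Scan 46·62^i mod 103 for i = 0, 1, …:
  i=0: 46   i=1: 71   i=2: 76   i=3: 77
Match at i=3, j=1: k = 3·11 + 1 = 34.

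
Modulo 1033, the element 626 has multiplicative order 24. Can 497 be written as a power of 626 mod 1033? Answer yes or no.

no

⟨626⟩ has order 24; its elements mod 1033 are {1, 14, 135, 176, 195, 196, 231, 355, 369, 398, 407, 500, 533, 626, 635, 664, 678, 802, 837, 838, 857, 898, 1019, 1032}.
497 is not in this set.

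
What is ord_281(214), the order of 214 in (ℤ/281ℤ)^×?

40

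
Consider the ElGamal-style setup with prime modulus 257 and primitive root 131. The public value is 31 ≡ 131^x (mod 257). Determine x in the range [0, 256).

Baby-step giant-step with m = ceil(sqrt(256)) = 16.
Baby table (131^j mod 257 for j=0..15):
  0:1  1:131  2:199  3:112  4:23  5:186  6:208  7:6
  8:15  9:166  10:158  11:138  12:88  13:220  14:36  15:90
Giant step factor: 131^(-16) ≡ 8 (mod 257).
Scan 31·8^i mod 257 for i = 0, 1, …:
  i=0: 31   i=1: 248   i=2: 185   i=3: 195
  i=4: 18   i=5: 144   i=6: 124   i=7: 221
  i=8: 226   i=9: 9     …   i=14: 133
  i=15: 36
Match at i=15, j=14: x = 15·16 + 14 = 254.

254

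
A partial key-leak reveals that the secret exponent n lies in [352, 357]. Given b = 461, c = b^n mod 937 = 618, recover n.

353

Compute 461^352 mod 937 = 105, then multiply by 461 repeatedly:
  461^352=105  461^353=618
Found 618 at exponent 353.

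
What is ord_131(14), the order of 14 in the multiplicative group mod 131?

The order of 14 must divide p − 1 = 130 = 2 · 5 · 13.
Divisors: 1, 2, 5, 10, 13, 26, 65, 130.
Check each in increasing order: 14^1 ≡ 14;  14^2 ≡ 65;  14^5 ≡ 69;  14^10 ≡ 45;  14^13 ≡ 78;  14^26 ≡ 58;  14^65 ≡ 130;  14^130 ≡ 1.
Smallest exponent giving 1 is 130.

130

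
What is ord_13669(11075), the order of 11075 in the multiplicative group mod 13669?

The order of 11075 must divide p − 1 = 13668 = 2^2 · 3 · 17 · 67.
Divisors: 1, 2, 3, 4, 6, 12, 17, 34, 51, 67, 68, 102, 134, 201, 204, 268, 402, 804, 1139, 2278, 3417, 4556, 6834, 13668.
Check each in increasing order: 11075^1 ≡ 11075;  11075^2 ≡ 3688;  11075^3 ≡ 1628;  11075^4 ≡ 689;  11075^6 ≡ 12267;  11075^12 ≡ 10937;  11075^17 ≡ 11539;  11075^34 ≡ 12461;  11075^51 ≡ 3268;  11075^67 ≡ 1482;  11075^68 ≡ 10350;  11075^102 ≡ 4335;  11075^134 ≡ 9284;  11075^201 ≡ 7874;  11075^204 ≡ 11019;  11075^268 ≡ 9611;  11075^402 ≡ 10961;  11075^804 ≡ 6680;  11075^1139 ≡ 5927;  11075^2278 ≡ 13668;  11075^3417 ≡ 7742;  11075^4556 ≡ 1.
Smallest exponent giving 1 is 4556.

4556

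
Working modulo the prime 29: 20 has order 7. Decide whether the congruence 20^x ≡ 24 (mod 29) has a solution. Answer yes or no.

yes

⟨20⟩ has order 7; its elements mod 29 are {1, 7, 16, 20, 23, 24, 25}.
24 is in this set.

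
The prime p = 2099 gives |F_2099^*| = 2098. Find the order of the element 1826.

1049

The order of 1826 must divide p − 1 = 2098 = 2 · 1049.
Divisors: 1, 2, 1049, 2098.
Check each in increasing order: 1826^1 ≡ 1826;  1826^2 ≡ 1064;  1826^1049 ≡ 1.
Smallest exponent giving 1 is 1049.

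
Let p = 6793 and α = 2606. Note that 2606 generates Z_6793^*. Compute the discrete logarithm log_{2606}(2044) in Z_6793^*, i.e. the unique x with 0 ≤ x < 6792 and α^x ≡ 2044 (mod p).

Baby-step giant-step with m = ceil(sqrt(6792)) = 83.
Baby table (2606^j mod 6793 for j=0..82):
  0:1  1:2606  2:5029  3:1877  4:502  5:3956  6:4355  7:4820
  8:663  9:2356  10:5657  11:1332  12:6762  13:730  14:340  15:2950
  16:4817  17:6431  18:855  19:26  20:6619  21:1687  22:1251  23:6259
  24:961  25:4542  26:3046  27:3652  28:119  29:4429  30:667  31:5987
  32:5394  33:2047  34:1977  35:2968  36:4174  37:1851  38:676  39:2269
  40:3104  41:5354  42:6495  43:4607  44:2611  45:4473  46:6643  47:3094
  48:6466  49:3756  50:6216  51:4384  52:5671  53:3851  54:2445  55:6629
  56:575  57:3990  58:4650  59:5981  60:3344  61:5838  62:4301  63:6749
  64:817  65:2893  66:5721  67:5084  68:2554  69:5377  70:5296  71:4793
  72:5024  73:2433  74:2529  75:1364  76:1845  77:5419  78:6060  79:5428
  80:2342  81:3138  82:5649
Giant step factor: 2606^(-83) ≡ 2448 (mod 6793).
Scan 2044·2448^i mod 6793 for i = 0, 1, …:
  i=0: 2044   i=1: 4064   i=2: 3720   i=3: 3940
  i=4: 5853   i=5: 1707   i=6: 1041   i=7: 993
  i=8: 5763   i=9: 5556     …   i=21: 1058
  i=22: 1851
Match at i=22, j=37: x = 22·83 + 37 = 1863.

1863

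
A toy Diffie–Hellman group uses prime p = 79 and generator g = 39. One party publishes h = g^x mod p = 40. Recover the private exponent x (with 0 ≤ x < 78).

Baby-step giant-step with m = ceil(sqrt(78)) = 9.
Baby table (39^j mod 79 for j=0..8):
  0:1  1:39  2:20  3:69  4:5  5:37  6:21  7:29
  8:25
Giant step factor: 39^(-9) ≡ 41 (mod 79).
Scan 40·41^i mod 79 for i = 0, 1, …:
  i=0: 40   i=1: 60   i=2: 11   i=3: 56
  i=4: 5
Match at i=4, j=4: x = 4·9 + 4 = 40.

40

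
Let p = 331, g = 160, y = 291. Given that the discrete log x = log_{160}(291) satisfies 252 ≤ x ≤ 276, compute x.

Compute 160^252 mod 331 = 316, then multiply by 160 repeatedly:
  160^252=316  160^253=248  160^254=291
Found 291 at exponent 254.

254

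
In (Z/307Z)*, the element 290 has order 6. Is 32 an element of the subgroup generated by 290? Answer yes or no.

no

⟨290⟩ has order 6; its elements mod 307 are {1, 17, 18, 289, 290, 306}.
32 is not in this set.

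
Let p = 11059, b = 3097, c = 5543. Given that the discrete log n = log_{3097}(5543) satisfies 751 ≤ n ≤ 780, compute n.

756

Compute 3097^751 mod 11059 = 1584, then multiply by 3097 repeatedly:
  3097^751=1584  3097^752=6511  3097^753=4010  3097^754=10772  3097^755=6940
  3097^756=5543
Found 5543 at exponent 756.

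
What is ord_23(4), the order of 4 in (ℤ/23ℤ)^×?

11

The order of 4 must divide p − 1 = 22 = 2 · 11.
Divisors: 1, 2, 11, 22.
Check each in increasing order: 4^1 ≡ 4;  4^2 ≡ 16;  4^11 ≡ 1.
Smallest exponent giving 1 is 11.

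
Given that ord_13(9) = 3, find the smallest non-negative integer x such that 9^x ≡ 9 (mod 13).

1

Successive powers of 9 modulo 13:
  9^0=1  9^1=9
So 9^1 ≡ 9 (mod 13), giving x = 1.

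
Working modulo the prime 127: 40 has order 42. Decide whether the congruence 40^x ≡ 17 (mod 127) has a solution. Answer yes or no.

no

17 ∈ ⟨40⟩ iff 17^42 ≡ 1 (mod 127), since |⟨40⟩| = 42.
17^42 mod 127 = 19.
Since 19 ≠ 1, 17 does not lie in the subgroup.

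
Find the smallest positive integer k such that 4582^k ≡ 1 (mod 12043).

The order of 4582 must divide p − 1 = 12042 = 2 · 3^3 · 223.
Divisors: 1, 2, 3, 6, 9, 18, 27, 54, 223, 446, 669, 1338, 2007, 4014, 6021, 12042.
Check each in increasing order: 4582^1 ≡ 4582;  4582^2 ≡ 3775;  4582^3 ≡ 3302;  4582^6 ≡ 4289;  4582^9 ≡ 11753;  4582^18 ≡ 11842;  4582^27 ≡ 10118;  4582^54 ≡ 8424;  4582^223 ≡ 697;  4582^446 ≡ 4089;  4582^669 ≡ 7885;  4582^1338 ≡ 7259;  4582^2007 ≡ 8879;  4582^4014 ≡ 3163;  4582^6021 ≡ 1.
Smallest exponent giving 1 is 6021.

6021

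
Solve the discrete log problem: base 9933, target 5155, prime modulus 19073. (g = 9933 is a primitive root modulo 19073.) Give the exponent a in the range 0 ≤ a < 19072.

306

Baby-step giant-step with m = ceil(sqrt(19072)) = 139.
Baby table (9933^j mod 19073 for j=0..138):
  0:1  1:9933  2:18933  3:1709  4:527  5:8689  6:2512  7:4212
  8:10707  9:1583  10:7787  11:7256  12:16054  13:14102  14:3054  15:9312
  16:11119  17:12357  18:7326  19:5663  20:4302  21:8246  22:8056  23:9013
  24:16540  25:16071  26:11306  27:674  28:219  29:1005  30:7486  31:11884
  32:975  33:14664  34:16084  35:6924  36:17927  37:3363  38:7856  39:6005
  40:6394  41:17585  42:1271  43:17590  44:12790  45:16890  46:2262  47:452
  48:7561  49:13012  50:9548  51:9328  52:17463  53:10117  54:15597  55:14095
  56:9815  57:10292  58:18229  59:8668  60:3722  61:7152  62:12964  63:9589
  64:16048  65:11723  66:3894  67:18131  68:7957  69:17442  70:11327  71:18537
  72:16352  73:17821  74:18553  75:3623  76:15581  77:7751  78:12055  79:2021
  80:9797  81:3155  82:1676  83:16052  84:13309  85:3334  86:5894  87:10065
  88:14052  89:2302  90:16312  91:1961  92:5080  93:11555  94:13574  95:3505
  96:6940  97:5198  98:1123  99:16127  100:14437  101:11907  102:558  103:11444
  104:17245  105:19045  106:7971  107:3920  108:9367  109:4317  110:4657  111:5956
  112:15575  113:5372  114:12895  115:10840  116:6635  117:8240  118:5677  119:9853
  120:6286  121:12909  122:16391  123:4675  124:13093  125:13055  126:17061  127:3308
  128:14658  129:13705  130:7764  131:7673  132:201  133:12941  134:10006  135:195
  136:10562  137:10846  138:9014
Giant step factor: 9933^(-139) ≡ 14596 (mod 19073).
Scan 5155·14596^i mod 19073 for i = 0, 1, …:
  i=0: 5155   i=1: 18468   i=2: 219
Match at i=2, j=28: a = 2·139 + 28 = 306.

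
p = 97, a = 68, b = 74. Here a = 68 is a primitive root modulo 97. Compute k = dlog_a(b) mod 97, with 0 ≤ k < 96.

Baby-step giant-step with m = ceil(sqrt(96)) = 10.
Baby table (68^j mod 97 for j=0..9):
  0:1  1:68  2:65  3:55  4:54  5:83  6:18  7:60
  8:6  9:20
Giant step factor: 68^(-10) ≡ 49 (mod 97).
Scan 74·49^i mod 97 for i = 0, 1, …:
  i=0: 74   i=1: 37   i=2: 67   i=3: 82
  i=4: 41   i=5: 69   i=6: 83
Match at i=6, j=5: k = 6·10 + 5 = 65.

65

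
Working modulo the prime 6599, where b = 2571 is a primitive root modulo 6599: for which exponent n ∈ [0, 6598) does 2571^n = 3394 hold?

Baby-step giant-step with m = ceil(sqrt(6598)) = 82.
Baby table (2571^j mod 6599 for j=0..81):
  0:1  1:2571  2:4442  3:4112  4:354  5:6071  6:1906  7:3868
  8:6534  9:4459  10:1626  11:3279  12:3386  13:1325  14:1491  15:5941
  16:4225  17:521  18:6493  19:4632  20:4276  21:6261  22:2070  23:3176
  24:2533  25:5729  26:291  27:2474  28:5817  29:2173  30:4029  31:4728
  32:330  33:3758  34:882  35:4165  36:4637  37:3933  38:2075  39:2833
  40:4946  41:6492  42:2061  43:6433  44:2149  45:1716  46:3704  47:627
  48:1861  49:356  50:4614  51:4191  52:5493  53:643  54:3403  55:5438
  56:4416  57:3256  58:3644  59:4743  60:5900  61:4398  62:3171  63:2876
  64:3316  65:6127  66:704  67:1858  68:5841  69:4486  70:5053  71:4431
  72:2227  73:4284  74:433  75:4611  76:3077  77:5365  78:1505  79:2341
  80:423  81:5297
Giant step factor: 2571^(-82) ≡ 3607 (mod 6599).
Scan 3394·3607^i mod 6599 for i = 0, 1, …:
  i=0: 3394   i=1: 1013   i=2: 4644   i=3: 2646
  i=4: 1968   i=5: 4651   i=6: 1499   i=7: 2312
  i=8: 4847   i=9: 2378     …   i=57: 1278
  i=58: 3644
Match at i=58, j=58: n = 58·82 + 58 = 4814.

4814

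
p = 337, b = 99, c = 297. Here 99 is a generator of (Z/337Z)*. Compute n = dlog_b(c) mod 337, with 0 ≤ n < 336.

231

Baby-step giant-step with m = ceil(sqrt(336)) = 19.
Baby table (99^j mod 337 for j=0..18):
  0:1  1:99  2:28  3:76  4:110  5:106  6:47  7:272
  8:305  9:202  10:115  11:264  12:187  13:315  14:181  15:58
  16:13  17:276  18:27
Giant step factor: 99^(-19) ≡ 293 (mod 337).
Scan 297·293^i mod 337 for i = 0, 1, …:
  i=0: 297   i=1: 75   i=2: 70   i=3: 290
  i=4: 46   i=5: 335   i=6: 88   i=7: 172
  i=8: 183   i=9: 36   i=10: 101   i=11: 274
  i=12: 76
Match at i=12, j=3: n = 12·19 + 3 = 231.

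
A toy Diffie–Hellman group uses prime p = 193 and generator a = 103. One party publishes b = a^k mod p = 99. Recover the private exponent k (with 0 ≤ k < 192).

Baby-step giant-step with m = ceil(sqrt(192)) = 14.
Baby table (103^j mod 193 for j=0..13):
  0:1  1:103  2:187  3:154  4:36  5:41  6:170  7:140
  8:138  9:125  10:137  11:22  12:143  13:61
Giant step factor: 103^(-14) ≡ 92 (mod 193).
Scan 99·92^i mod 193 for i = 0, 1, …:
  i=0: 99   i=1: 37   i=2: 123   i=3: 122
  i=4: 30   i=5: 58   i=6: 125
Match at i=6, j=9: k = 6·14 + 9 = 93.

93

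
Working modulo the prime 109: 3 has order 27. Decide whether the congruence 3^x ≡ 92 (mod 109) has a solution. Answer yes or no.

92 ∈ ⟨3⟩ iff 92^27 ≡ 1 (mod 109), since |⟨3⟩| = 27.
92^27 mod 109 = 76.
Since 76 ≠ 1, 92 does not lie in the subgroup.

no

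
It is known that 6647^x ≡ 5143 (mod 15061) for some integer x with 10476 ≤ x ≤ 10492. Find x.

10483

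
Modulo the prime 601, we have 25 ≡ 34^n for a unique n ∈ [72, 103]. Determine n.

Compute 34^72 mod 601 = 128, then multiply by 34 repeatedly:
  34^72=128  34^73=145  34^74=122  34^75=542  34^76=398
  34^77=310  34^78=323  34^79=164  34^80=167  34^81=269
  34^82=131  34^83=247  34^84=585  34^85=57  34^86=135
  34^87=383  34^88=401  34^89=412  34^90=185  34^91=280
  34^92=505  34^93=342  34^94=209  34^95=495  34^96=2
  34^97=68  34^98=509  34^99=478  34^100=25
Found 25 at exponent 100.

100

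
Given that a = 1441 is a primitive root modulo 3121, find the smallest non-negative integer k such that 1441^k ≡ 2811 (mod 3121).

Baby-step giant-step with m = ceil(sqrt(3120)) = 56.
Baby table (1441^j mod 3121 for j=0..55):
  0:1  1:1441  2:1016  3:307  4:2326  5:2933  6:619  7:2494
  8:1583  9:2773  10:1013  11:2226  12:2399  13:2012  14:3004  15:3058
  16:2847  17:1533  18:2506  19:149  20:2481  21:1576  22:2049  23:143
  24:77  25:1722  26:207  27:1792  28:1205  29:1129  30:848  31:1657
  32:172  33:1293  34:3097  35:2868  36:584  37:1995  38:354  39:1391
  40:749  41:2564  42:2581  43:2110  44:656  45:2754  46:1723  47:1648
  48:2808  49:1512  50:334  51:660  52:2276  53:2666  54:2876  55:2749
Giant step factor: 1441^(-56) ≡ 1310 (mod 3121).
Scan 2811·1310^i mod 3121 for i = 0, 1, …:
  i=0: 2811   i=1: 2751   i=2: 2176   i=3: 1087
  i=4: 794   i=5: 847   i=6: 1615   i=7: 2733
  i=8: 443   i=9: 2945     …   i=52: 631
  i=53: 2666
Match at i=53, j=53: k = 53·56 + 53 = 3021.

3021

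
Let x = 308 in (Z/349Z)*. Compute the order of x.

58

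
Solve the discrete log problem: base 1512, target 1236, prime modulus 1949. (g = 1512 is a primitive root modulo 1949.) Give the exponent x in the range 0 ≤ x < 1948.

734

Baby-step giant-step with m = ceil(sqrt(1948)) = 45.
Baby table (1512^j mod 1949 for j=0..44):
  0:1  1:1512  2:1916  3:778  4:1089  5:1612  6:1094  7:1376
  8:929  9:1368  10:527  11:1632  12:150  13:716  14:897  15:1709
  16:1583  17:124  18:384  19:1755  20:971  21:555  22:1090  23:1175
  24:1061  25:205  26:69  27:1031  28:1621  29:1059  30:1079  31:135
  32:1424  33:1392  34:1733  35:840  36:1281  37:1515  38:605  39:679
  40:1474  41:981  42:83  43:760  44:1159
Giant step factor: 1512^(-45) ≡ 1858 (mod 1949).
Scan 1236·1858^i mod 1949 for i = 0, 1, …:
  i=0: 1236   i=1: 566   i=2: 1117   i=3: 1650
  i=4: 1872   i=5: 1160   i=6: 1635   i=7: 1288
  i=8: 1681   i=9: 1000     …   i=15: 547
  i=16: 897
Match at i=16, j=14: x = 16·45 + 14 = 734.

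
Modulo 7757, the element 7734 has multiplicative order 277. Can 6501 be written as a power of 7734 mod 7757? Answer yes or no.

no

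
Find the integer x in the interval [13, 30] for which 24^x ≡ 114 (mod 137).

Compute 24^13 mod 137 = 53, then multiply by 24 repeatedly:
  24^13=53  24^14=39  24^15=114
Found 114 at exponent 15.

15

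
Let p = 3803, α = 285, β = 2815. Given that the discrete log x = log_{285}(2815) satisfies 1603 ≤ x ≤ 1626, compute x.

Compute 285^1603 mod 3803 = 3546, then multiply by 285 repeatedly:
  285^1603=3546  285^1604=2815
Found 2815 at exponent 1604.

1604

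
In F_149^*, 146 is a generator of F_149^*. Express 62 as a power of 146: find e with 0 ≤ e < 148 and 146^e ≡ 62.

33

Baby-step giant-step with m = ceil(sqrt(148)) = 13.
Baby table (146^j mod 149 for j=0..12):
  0:1  1:146  2:9  3:122  4:81  5:55  6:133  7:48
  8:5  9:134  10:45  11:14  12:107
Giant step factor: 146^(-13) ≡ 136 (mod 149).
Scan 62·136^i mod 149 for i = 0, 1, …:
  i=0: 62   i=1: 88   i=2: 48
Match at i=2, j=7: e = 2·13 + 7 = 33.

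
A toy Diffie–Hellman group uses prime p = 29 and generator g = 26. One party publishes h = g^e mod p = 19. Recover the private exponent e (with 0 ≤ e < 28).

27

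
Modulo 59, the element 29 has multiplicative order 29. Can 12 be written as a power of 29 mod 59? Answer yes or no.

12 ∈ ⟨29⟩ iff 12^29 ≡ 1 (mod 59), since |⟨29⟩| = 29.
12^29 mod 59 = 1.
Since 1 = 1, 12 lies in the subgroup.

yes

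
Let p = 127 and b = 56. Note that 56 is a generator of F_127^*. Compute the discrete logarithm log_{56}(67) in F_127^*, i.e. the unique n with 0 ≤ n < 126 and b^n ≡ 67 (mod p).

Baby-step giant-step with m = ceil(sqrt(126)) = 12.
Baby table (56^j mod 127 for j=0..11):
  0:1  1:56  2:88  3:102  4:124  5:86  6:117  7:75
  8:9  9:123  10:30  11:29
Giant step factor: 56^(-12) ≡ 47 (mod 127).
Scan 67·47^i mod 127 for i = 0, 1, …:
  i=0: 67   i=1: 101   i=2: 48   i=3: 97
  i=4: 114   i=5: 24   i=6: 112   i=7: 57
  i=8: 12   i=9: 56
Match at i=9, j=1: n = 9·12 + 1 = 109.

109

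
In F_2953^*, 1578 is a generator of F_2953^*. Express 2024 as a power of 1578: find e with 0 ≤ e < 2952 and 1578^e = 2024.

1896

Baby-step giant-step with m = ceil(sqrt(2952)) = 55.
Baby table (1578^j mod 2953 for j=0..54):
  0:1  1:1578  2:705  3:2162  4:921  5:462  6:2598  7:880
  8:730  9:270  10:828  11:1358  12:1999  13:618  14:714  15:1599
  16:1360  17:2202  18:2028  19:2085  20:488  21:2284  22:1492  23:835
  24:592  25:1028  26:987  27:1255  28:1880  29:1828  30:2456  31:1232
  32:1022  33:378  34:2931  35:720  36:2208  37:2637  38:409  39:1648
  40:1904  41:1311  42:1658  43:2919  44:2455  45:2607  46:317  47:1169
  48:2010  49:258  50:2563  51:1757  52:2632  53:1378  54:1076
Giant step factor: 1578^(-55) ≡ 2576 (mod 2953).
Scan 2024·2576^i mod 2953 for i = 0, 1, …:
  i=0: 2024   i=1: 1779   i=2: 2601   i=3: 2772
  i=4: 318   i=5: 1187   i=6: 1357   i=7: 2233
  i=8: 2717   i=9: 382     …   i=33: 859
  i=34: 987
Match at i=34, j=26: e = 34·55 + 26 = 1896.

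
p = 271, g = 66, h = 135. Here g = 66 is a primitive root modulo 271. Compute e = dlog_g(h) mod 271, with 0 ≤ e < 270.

Baby-step giant-step with m = ceil(sqrt(270)) = 17.
Baby table (66^j mod 271 for j=0..16):
  0:1  1:66  2:20  3:236  4:129  5:113  6:141  7:92
  8:110  9:214  10:32  11:215  12:98  13:235  14:63  15:93
  16:176
Giant step factor: 66^(-17) ≡ 249 (mod 271).
Scan 135·249^i mod 271 for i = 0, 1, …:
  i=0: 135   i=1: 11   i=2: 29   i=3: 175
  i=4: 215
Match at i=4, j=11: e = 4·17 + 11 = 79.

79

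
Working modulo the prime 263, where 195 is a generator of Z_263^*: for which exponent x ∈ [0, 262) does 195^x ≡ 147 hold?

134

Baby-step giant-step with m = ceil(sqrt(262)) = 17.
Baby table (195^j mod 263 for j=0..16):
  0:1  1:195  2:153  3:116  4:2  5:127  6:43  7:232
  8:4  9:254  10:86  11:201  12:8  13:245  14:172  15:139
  16:16
Giant step factor: 195^(-17) ≡ 168 (mod 263).
Scan 147·168^i mod 263 for i = 0, 1, …:
  i=0: 147   i=1: 237   i=2: 103   i=3: 209
  i=4: 133   i=5: 252   i=6: 256   i=7: 139
Match at i=7, j=15: x = 7·17 + 15 = 134.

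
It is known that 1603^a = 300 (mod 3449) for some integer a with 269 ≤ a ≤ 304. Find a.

Compute 1603^269 mod 3449 = 486, then multiply by 1603 repeatedly:
  1603^269=486  1603^270=3033  1603^271=2258  1603^272=1573  1603^273=300
Found 300 at exponent 273.

273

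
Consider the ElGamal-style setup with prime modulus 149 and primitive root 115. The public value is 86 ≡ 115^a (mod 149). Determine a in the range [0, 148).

Baby-step giant-step with m = ceil(sqrt(148)) = 13.
Baby table (115^j mod 149 for j=0..12):
  0:1  1:115  2:113  3:32  4:104  5:40  6:130  7:50
  8:88  9:137  10:110  11:134  12:63
Giant step factor: 115^(-13) ≡ 141 (mod 149).
Scan 86·141^i mod 149 for i = 0, 1, …:
  i=0: 86   i=1: 57   i=2: 140   i=3: 72
  i=4: 20   i=5: 138   i=6: 88
Match at i=6, j=8: a = 6·13 + 8 = 86.

86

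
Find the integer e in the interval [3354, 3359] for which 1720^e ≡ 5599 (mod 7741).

3359

Compute 1720^3354 mod 7741 = 3231, then multiply by 1720 repeatedly:
  1720^3354=3231  1720^3355=7023  1720^3356=3600  1720^3357=6941  1720^3358=1898
  1720^3359=5599
Found 5599 at exponent 3359.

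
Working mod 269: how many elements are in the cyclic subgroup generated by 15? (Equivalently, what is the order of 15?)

268

The order of 15 must divide p − 1 = 268 = 2^2 · 67.
Divisors: 1, 2, 4, 67, 134, 268.
Check each in increasing order: 15^1 ≡ 15;  15^2 ≡ 225;  15^4 ≡ 53;  15^67 ≡ 187;  15^134 ≡ 268;  15^268 ≡ 1.
Smallest exponent giving 1 is 268.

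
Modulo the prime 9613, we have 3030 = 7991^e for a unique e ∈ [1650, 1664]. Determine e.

1657

Compute 7991^1650 mod 9613 = 2628, then multiply by 7991 repeatedly:
  7991^1650=2628  7991^1651=5556  7991^1652=5162  7991^1653=159  7991^1654=1653
  7991^1655=861  7991^1656=6956  7991^1657=3030
Found 3030 at exponent 1657.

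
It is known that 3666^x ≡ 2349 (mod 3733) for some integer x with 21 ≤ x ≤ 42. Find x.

Compute 3666^21 mod 3733 = 105, then multiply by 3666 repeatedly:
  3666^21=105  3666^22=431  3666^23=987  3666^24=1065  3666^25=3305
  3666^26=2545  3666^27=1203  3666^28=1525  3666^29=2349
Found 2349 at exponent 29.

29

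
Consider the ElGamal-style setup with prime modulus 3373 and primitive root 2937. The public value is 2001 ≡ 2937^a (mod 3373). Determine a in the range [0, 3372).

2367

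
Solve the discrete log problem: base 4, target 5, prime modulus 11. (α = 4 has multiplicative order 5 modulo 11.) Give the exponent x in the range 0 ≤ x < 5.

2

Successive powers of 4 modulo 11:
  4^0=1  4^1=4  4^2=5
So 4^2 ≡ 5 (mod 11), giving x = 2.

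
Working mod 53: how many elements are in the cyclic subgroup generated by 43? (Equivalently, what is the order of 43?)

26

The order of 43 must divide p − 1 = 52 = 2^2 · 13.
Divisors: 1, 2, 4, 13, 26, 52.
Check each in increasing order: 43^1 ≡ 43;  43^2 ≡ 47;  43^4 ≡ 36;  43^13 ≡ 52;  43^26 ≡ 1.
Smallest exponent giving 1 is 26.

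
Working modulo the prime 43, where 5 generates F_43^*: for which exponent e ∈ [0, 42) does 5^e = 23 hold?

Successive powers of 5 modulo 43:
  5^0=1  5^1=5  5^2=25  5^3=39  5^4=23
So 5^4 ≡ 23 (mod 43), giving e = 4.

4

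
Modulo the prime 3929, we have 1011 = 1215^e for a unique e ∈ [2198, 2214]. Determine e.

2207

Compute 1215^2198 mod 3929 = 562, then multiply by 1215 repeatedly:
  1215^2198=562  1215^2199=3113  1215^2200=2597  1215^2201=368  1215^2202=3143
  1215^2203=3686  1215^2204=3359  1215^2205=2883  1215^2206=2106  1215^2207=1011
Found 1011 at exponent 2207.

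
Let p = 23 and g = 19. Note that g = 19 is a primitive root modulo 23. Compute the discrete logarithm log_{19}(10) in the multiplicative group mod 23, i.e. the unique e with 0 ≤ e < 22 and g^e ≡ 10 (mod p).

Successive powers of 19 modulo 23:
  19^0=1  19^1=19  19^2=16  19^3=5  19^4=3  19^5=11
  19^6=2  19^7=15  19^8=9  19^9=10
So 19^9 ≡ 10 (mod 23), giving e = 9.

9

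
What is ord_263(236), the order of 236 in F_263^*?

The order of 236 must divide p − 1 = 262 = 2 · 131.
Divisors: 1, 2, 131, 262.
Check each in increasing order: 236^1 ≡ 236;  236^2 ≡ 203;  236^131 ≡ 262;  236^262 ≡ 1.
Smallest exponent giving 1 is 262.

262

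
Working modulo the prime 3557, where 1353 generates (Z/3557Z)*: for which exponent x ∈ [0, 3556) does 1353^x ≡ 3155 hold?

Baby-step giant-step with m = ceil(sqrt(3556)) = 60.
Baby table (1353^j mod 3557 for j=0..59):
  0:1  1:1353  2:2311  3:180  4:1664  5:3368  6:387  7:732
  8:1550  9:2077  10:151  11:1554  12:375  13:2281  14:2274  15:3474
  16:1525  17:265  18:2845  19:611  20:1459  21:3449  22:3270  23:2959
  24:1902  25:1695  26:2627  27:888  28:2755  29:3336  30:3332  31:1477
  32:2904  33:2184  34:2642  35:3398  36:1850  37:2479  38:3393  39:2199
  40:1595  41:2493  42:993  43:2540  44:558  45:890  46:1904  47:844
  48:135  49:1248  50:2526  51:2958  52:549  53:2941  54:2447  55:2781
  56:2944  57:2949  58:2600  59:3484
Giant step factor: 1353^(-60) ≡ 3157 (mod 3557).
Scan 3155·3157^i mod 3557 for i = 0, 1, …:
  i=0: 3155   i=1: 735   i=2: 1231   i=3: 2023
  i=4: 1796   i=5: 114   i=6: 641   i=7: 3261
  i=8: 1019   i=9: 1455     …   i=58: 1088
  i=59: 2311
Match at i=59, j=2: x = 59·60 + 2 = 3542.

3542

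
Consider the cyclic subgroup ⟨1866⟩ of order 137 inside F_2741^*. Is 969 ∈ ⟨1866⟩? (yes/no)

969 ∈ ⟨1866⟩ iff 969^137 ≡ 1 (mod 2741), since |⟨1866⟩| = 137.
969^137 mod 2741 = 449.
Since 449 ≠ 1, 969 does not lie in the subgroup.

no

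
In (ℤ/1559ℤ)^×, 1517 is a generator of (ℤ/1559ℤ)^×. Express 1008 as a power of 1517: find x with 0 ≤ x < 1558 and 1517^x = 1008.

50

Baby-step giant-step with m = ceil(sqrt(1558)) = 40.
Baby table (1517^j mod 1559 for j=0..39):
  0:1  1:1517  2:205  3:744  4:1491  5:1297  6:91  7:855
  8:1506  9:667  10:48  11:1102  12:486  13:1414  14:1413  15:1455
  16:1250  17:506  18:574  19:836  20:745  21:1449  22:1502  23:835
  24:787  25:1244  26:758  27:903  28:1049  29:1153  30:1462  31:956
  32:382  33:1105  34:360  35:470  36:527  37:1251  38:464  39:779
Giant step factor: 1517^(-40) ≡ 297 (mod 1559).
Scan 1008·297^i mod 1559 for i = 0, 1, …:
  i=0: 1008   i=1: 48
Match at i=1, j=10: x = 1·40 + 10 = 50.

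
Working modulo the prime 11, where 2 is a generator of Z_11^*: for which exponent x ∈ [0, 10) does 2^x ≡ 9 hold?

Successive powers of 2 modulo 11:
  2^0=1  2^1=2  2^2=4  2^3=8  2^4=5  2^5=10
  2^6=9
So 2^6 ≡ 9 (mod 11), giving x = 6.

6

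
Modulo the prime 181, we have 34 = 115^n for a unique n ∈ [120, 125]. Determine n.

124

Compute 115^120 mod 181 = 48, then multiply by 115 repeatedly:
  115^120=48  115^121=90  115^122=33  115^123=175  115^124=34
Found 34 at exponent 124.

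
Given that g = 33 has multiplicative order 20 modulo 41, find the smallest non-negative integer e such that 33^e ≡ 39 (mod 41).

Successive powers of 33 modulo 41:
  33^0=1  33^1=33  33^2=23  33^3=21  33^4=37  33^5=32
  33^6=31  33^7=39
So 33^7 ≡ 39 (mod 41), giving e = 7.

7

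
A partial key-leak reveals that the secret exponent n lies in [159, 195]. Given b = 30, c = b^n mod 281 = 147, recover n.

Compute 30^159 mod 281 = 13, then multiply by 30 repeatedly:
  30^159=13  30^160=109  30^161=179  30^162=31  30^163=87
  30^164=81  30^165=182  30^166=121  30^167=258  30^168=153
  30^169=94  30^170=10  30^171=19  30^172=8  30^173=240
  30^174=175  30^175=192  30^176=140  30^177=266  30^178=112
  30^179=269  30^180=202  30^181=159  30^182=274  30^183=71
  30^184=163  30^185=113  30^186=18  30^187=259  30^188=183
  30^189=151  30^190=34  30^191=177  30^192=252  30^193=254
  30^194=33  30^195=147
Found 147 at exponent 195.

195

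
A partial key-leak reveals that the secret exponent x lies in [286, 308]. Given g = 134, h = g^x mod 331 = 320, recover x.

296

Compute 134^286 mod 331 = 203, then multiply by 134 repeatedly:
  134^286=203  134^287=60  134^288=96  134^289=286  134^290=259
  134^291=282  134^292=54  134^293=285  134^294=125  134^295=200
  134^296=320
Found 320 at exponent 296.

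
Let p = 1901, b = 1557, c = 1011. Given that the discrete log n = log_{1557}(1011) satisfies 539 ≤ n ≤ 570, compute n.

Compute 1557^539 mod 1901 = 300, then multiply by 1557 repeatedly:
  1557^539=300  1557^540=1355  1557^541=1526  1557^542=1633  1557^543=944
  1557^544=335  1557^545=721  1557^546=1007  1557^547=1475  1557^548=167
  1557^549=1483  1557^550=1217  1557^551=1473  1557^552=855  1557^553=535
  1557^554=357  1557^555=757  1557^556=29  1557^557=1430  1557^558=439
  1557^559=1064  1557^560=877  1557^561=571  1557^562=1280  1557^563=712
  1557^564=301  1557^565=1011
Found 1011 at exponent 565.

565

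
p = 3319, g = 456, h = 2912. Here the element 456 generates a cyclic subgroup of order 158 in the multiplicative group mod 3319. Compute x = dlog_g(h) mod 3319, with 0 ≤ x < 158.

83

Baby-step giant-step with m = ceil(sqrt(158)) = 13.
Baby table (456^j mod 3319 for j=0..12):
  0:1  1:456  2:2158  3:1624  4:407  5:3047  6:2090  7:487
  8:3018  9:2142  10:966  11:2388  12:296
Giant step factor: 456^(-13) ≡ 996 (mod 3319).
Scan 2912·996^i mod 3319 for i = 0, 1, …:
  i=0: 2912   i=1: 2865   i=2: 2519   i=3: 3079
  i=4: 3247   i=5: 1306   i=6: 3047
Match at i=6, j=5: x = 6·13 + 5 = 83.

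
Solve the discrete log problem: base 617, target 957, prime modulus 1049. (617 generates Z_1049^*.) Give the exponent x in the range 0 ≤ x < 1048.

329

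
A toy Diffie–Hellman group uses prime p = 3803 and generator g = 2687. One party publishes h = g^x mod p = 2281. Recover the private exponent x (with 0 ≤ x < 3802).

1226

Baby-step giant-step with m = ceil(sqrt(3802)) = 62.
Baby table (2687^j mod 3803 for j=0..61):
  0:1  1:2687  2:1875  3:2953  4:1653  5:3510  6:3733  7:2060
  8:1855  9:2455  10:2183  11:1495  12:1097  13:314  14:3255  15:3088
  16:3113  17:1834  18:3073  19:838  20:330  21:611  22:2664  23:922
  24:1661  25:2188  26:3521  27:2866  28:3670  29:111  30:1623  31:2763
  32:725  33:939  34:1704  35:3639  36:480  37:543  38:2492  39:2724
  40:2416  41:71  42:627  43:20  44:498  45:3273  46:2015  47:2636
  48:1746  49:2403  50:3170  51:2873  52:3464  53:1827  54:3279  55:2925
  56:2477  57:449  58:912  59:1412  60:2453  61:612
Giant step factor: 2687^(-62) ≡ 2980 (mod 3803).
Scan 2281·2980^i mod 3803 for i = 0, 1, …:
  i=0: 2281   i=1: 1419   i=2: 3487   i=3: 1464
  i=4: 679   i=5: 224   i=6: 1995   i=7: 1011
  i=8: 804   i=9: 30     …   i=18: 2678
  i=19: 1746
Match at i=19, j=48: x = 19·62 + 48 = 1226.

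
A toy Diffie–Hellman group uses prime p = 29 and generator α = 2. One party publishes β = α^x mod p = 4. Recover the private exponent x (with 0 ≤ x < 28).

2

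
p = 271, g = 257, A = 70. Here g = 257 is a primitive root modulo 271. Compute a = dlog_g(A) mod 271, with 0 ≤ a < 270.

236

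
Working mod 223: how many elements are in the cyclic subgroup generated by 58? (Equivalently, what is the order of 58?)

The order of 58 must divide p − 1 = 222 = 2 · 3 · 37.
Divisors: 1, 2, 3, 6, 37, 74, 111, 222.
Check each in increasing order: 58^1 ≡ 58;  58^2 ≡ 19;  58^3 ≡ 210;  58^6 ≡ 169;  58^37 ≡ 183;  58^74 ≡ 39;  58^111 ≡ 1.
Smallest exponent giving 1 is 111.

111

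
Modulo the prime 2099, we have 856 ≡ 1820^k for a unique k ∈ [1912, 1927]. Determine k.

1915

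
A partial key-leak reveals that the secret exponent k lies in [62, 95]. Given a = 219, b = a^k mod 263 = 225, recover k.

Compute 219^62 mod 263 = 34, then multiply by 219 repeatedly:
  219^62=34  219^63=82  219^64=74  219^65=163  219^66=192
  219^67=231  219^68=93  219^69=116  219^70=156  219^71=237
  219^72=92  219^73=160  219^74=61  219^75=209  219^76=9
  219^77=130  219^78=66  219^79=252  219^80=221  219^81=7
  219^82=218  219^83=139  219^84=196  219^85=55  219^86=210
  219^87=228  219^88=225
Found 225 at exponent 88.

88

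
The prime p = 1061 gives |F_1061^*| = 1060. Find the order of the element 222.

265

The order of 222 must divide p − 1 = 1060 = 2^2 · 5 · 53.
Divisors: 1, 2, 4, 5, 10, 20, 53, 106, 212, 265, 530, 1060.
Check each in increasing order: 222^1 ≡ 222;  222^2 ≡ 478;  222^4 ≡ 369;  222^5 ≡ 221;  222^10 ≡ 35;  222^20 ≡ 164;  222^53 ≡ 865;  222^106 ≡ 220;  222^212 ≡ 655;  222^265 ≡ 1.
Smallest exponent giving 1 is 265.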